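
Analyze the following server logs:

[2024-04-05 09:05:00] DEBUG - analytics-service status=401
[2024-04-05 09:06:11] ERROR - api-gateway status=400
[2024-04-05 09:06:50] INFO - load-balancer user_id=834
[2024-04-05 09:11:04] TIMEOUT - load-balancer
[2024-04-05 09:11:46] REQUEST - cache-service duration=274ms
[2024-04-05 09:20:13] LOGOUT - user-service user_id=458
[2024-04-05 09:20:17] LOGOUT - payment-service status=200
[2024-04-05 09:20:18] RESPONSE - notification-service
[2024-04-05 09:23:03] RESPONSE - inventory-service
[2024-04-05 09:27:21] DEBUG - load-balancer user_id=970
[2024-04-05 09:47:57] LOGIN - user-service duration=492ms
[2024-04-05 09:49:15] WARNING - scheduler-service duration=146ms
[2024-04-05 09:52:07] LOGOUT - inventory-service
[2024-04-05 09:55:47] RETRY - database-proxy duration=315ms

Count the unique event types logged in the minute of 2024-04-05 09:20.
2

To count unique event types:

1. Filter events in the minute starting at 2024-04-05 09:20
2. Extract event types from matching entries
3. Count unique types: 2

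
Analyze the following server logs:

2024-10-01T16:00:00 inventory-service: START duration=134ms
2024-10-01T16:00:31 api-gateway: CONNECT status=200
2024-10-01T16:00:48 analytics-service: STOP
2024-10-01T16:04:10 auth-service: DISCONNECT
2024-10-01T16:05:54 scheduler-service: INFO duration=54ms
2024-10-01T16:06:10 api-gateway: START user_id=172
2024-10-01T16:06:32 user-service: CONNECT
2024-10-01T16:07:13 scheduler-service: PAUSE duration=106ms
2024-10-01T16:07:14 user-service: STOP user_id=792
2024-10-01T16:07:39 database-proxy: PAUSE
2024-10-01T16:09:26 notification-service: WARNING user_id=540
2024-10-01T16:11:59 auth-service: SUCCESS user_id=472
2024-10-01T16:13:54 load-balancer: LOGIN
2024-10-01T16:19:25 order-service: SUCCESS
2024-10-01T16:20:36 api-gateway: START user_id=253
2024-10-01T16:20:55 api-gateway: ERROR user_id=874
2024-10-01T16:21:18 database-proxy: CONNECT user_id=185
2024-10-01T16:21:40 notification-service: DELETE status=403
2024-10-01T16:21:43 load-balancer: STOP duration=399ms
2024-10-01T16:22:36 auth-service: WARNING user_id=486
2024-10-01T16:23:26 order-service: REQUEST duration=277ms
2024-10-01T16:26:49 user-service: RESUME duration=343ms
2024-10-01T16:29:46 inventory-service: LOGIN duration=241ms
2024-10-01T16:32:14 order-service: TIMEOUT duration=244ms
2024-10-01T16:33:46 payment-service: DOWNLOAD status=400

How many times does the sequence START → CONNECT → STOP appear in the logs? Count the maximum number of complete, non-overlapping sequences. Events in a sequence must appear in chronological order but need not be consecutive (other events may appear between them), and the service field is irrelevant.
3

To count sequences:

1. Look for pattern: START → CONNECT → STOP
2. Greedily scan the log in chronological order, matching each sequence element in turn (ignoring service)
3. Each time the full pattern completes, increment the count and restart matching from the next event
4. Complete non-overlapping sequences found: 3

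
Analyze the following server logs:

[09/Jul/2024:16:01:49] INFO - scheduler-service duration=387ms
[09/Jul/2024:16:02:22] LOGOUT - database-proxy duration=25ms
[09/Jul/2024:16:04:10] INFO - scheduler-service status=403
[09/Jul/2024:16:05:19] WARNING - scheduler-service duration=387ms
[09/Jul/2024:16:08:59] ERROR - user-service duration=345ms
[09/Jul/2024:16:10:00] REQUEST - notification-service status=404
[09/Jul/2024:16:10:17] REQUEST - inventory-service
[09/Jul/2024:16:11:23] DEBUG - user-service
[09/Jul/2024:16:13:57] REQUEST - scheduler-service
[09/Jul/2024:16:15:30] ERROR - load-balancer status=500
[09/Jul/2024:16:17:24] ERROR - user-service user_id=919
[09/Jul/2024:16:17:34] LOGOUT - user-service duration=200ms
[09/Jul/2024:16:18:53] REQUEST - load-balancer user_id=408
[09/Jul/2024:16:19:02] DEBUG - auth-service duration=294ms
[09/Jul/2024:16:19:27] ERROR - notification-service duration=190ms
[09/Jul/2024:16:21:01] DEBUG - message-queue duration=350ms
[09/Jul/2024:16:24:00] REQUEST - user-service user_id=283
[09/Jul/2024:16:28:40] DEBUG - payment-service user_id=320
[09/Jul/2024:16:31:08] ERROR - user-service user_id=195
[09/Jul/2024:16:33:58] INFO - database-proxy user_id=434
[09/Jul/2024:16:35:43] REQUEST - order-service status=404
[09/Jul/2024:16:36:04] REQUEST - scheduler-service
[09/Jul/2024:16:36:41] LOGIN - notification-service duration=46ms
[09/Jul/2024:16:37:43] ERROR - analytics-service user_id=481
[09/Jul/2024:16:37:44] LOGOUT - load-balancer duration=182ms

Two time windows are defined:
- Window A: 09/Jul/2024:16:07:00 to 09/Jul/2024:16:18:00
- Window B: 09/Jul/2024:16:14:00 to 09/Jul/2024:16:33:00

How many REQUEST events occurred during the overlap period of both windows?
0

To find overlap events:

1. Window A: 09/Jul/2024:16:07:00 to 09/Jul/2024:16:18:00
2. Window B: 09/Jul/2024:16:14:00 to 09/Jul/2024:16:33:00
3. Overlap period: 09/Jul/2024:16:14:00 to 09/Jul/2024:16:18:00
4. Count REQUEST events in overlap: 0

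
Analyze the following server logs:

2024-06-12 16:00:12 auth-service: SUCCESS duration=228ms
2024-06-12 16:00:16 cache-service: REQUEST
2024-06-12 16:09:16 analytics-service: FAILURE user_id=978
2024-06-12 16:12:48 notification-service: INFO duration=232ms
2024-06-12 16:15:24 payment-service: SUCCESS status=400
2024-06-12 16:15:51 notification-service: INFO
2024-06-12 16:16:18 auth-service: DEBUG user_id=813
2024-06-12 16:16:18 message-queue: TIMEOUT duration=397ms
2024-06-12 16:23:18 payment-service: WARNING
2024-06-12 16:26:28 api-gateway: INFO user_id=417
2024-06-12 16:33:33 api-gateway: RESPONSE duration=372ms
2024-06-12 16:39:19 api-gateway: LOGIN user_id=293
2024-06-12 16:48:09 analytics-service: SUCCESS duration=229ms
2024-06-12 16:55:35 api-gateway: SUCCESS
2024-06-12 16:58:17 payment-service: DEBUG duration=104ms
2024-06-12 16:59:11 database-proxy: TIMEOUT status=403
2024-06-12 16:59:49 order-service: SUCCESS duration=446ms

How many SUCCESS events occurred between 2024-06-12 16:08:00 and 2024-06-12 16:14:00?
0

To count events in the time window:

1. Window boundaries: 2024-06-12 16:08:00 to 2024-06-12 16:14:00
2. Filter for SUCCESS events within this window
3. Count matching events: 0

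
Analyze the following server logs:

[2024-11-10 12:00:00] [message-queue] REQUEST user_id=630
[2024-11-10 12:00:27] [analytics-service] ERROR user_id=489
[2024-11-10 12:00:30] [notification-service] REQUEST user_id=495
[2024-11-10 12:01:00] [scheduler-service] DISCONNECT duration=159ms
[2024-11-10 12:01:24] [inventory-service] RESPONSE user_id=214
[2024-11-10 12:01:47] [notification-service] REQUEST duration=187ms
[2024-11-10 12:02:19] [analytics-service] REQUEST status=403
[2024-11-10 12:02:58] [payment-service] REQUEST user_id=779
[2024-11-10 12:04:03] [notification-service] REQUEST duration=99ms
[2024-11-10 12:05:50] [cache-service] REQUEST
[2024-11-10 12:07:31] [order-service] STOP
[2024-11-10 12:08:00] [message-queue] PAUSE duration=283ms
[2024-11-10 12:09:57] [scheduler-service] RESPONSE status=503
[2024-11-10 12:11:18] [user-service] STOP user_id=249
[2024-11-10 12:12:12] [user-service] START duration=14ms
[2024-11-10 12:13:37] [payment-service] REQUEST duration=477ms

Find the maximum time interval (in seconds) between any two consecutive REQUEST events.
467

To find the longest gap:

1. Extract all REQUEST events in chronological order
2. Calculate time differences between consecutive events
3. Find the maximum difference
4. Longest gap: 467 seconds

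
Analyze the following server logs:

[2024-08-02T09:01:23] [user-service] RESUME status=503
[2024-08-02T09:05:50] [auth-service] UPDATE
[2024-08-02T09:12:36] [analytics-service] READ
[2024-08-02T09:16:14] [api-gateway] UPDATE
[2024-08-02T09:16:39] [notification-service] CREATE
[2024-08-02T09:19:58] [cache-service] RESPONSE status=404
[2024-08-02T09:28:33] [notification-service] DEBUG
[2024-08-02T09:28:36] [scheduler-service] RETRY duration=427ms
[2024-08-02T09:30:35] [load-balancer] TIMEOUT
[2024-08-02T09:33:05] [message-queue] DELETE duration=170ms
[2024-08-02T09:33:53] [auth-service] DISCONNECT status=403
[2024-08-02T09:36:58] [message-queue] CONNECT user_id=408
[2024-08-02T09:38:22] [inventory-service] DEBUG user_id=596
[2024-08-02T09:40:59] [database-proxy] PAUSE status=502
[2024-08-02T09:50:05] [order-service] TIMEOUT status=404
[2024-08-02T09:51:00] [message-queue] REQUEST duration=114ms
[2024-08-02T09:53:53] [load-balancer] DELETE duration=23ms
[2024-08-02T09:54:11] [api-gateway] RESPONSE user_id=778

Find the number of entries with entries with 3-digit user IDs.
3

To find matching entries:

1. Pattern to match: entries with 3-digit user IDs
2. Scan each log entry for the pattern
3. Count matches: 3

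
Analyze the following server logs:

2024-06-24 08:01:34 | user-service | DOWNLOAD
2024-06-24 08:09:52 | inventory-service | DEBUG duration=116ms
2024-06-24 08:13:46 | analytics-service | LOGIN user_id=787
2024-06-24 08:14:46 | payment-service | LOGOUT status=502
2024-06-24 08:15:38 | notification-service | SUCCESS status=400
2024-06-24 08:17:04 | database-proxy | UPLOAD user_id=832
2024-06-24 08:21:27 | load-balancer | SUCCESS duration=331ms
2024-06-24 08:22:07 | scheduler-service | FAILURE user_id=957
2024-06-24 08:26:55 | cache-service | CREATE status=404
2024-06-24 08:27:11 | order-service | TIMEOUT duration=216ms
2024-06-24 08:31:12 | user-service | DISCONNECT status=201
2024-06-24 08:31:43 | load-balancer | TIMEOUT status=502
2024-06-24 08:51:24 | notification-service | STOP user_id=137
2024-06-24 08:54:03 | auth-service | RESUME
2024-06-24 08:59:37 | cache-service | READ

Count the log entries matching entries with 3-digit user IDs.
4

To find matching entries:

1. Pattern to match: entries with 3-digit user IDs
2. Scan each log entry for the pattern
3. Count matches: 4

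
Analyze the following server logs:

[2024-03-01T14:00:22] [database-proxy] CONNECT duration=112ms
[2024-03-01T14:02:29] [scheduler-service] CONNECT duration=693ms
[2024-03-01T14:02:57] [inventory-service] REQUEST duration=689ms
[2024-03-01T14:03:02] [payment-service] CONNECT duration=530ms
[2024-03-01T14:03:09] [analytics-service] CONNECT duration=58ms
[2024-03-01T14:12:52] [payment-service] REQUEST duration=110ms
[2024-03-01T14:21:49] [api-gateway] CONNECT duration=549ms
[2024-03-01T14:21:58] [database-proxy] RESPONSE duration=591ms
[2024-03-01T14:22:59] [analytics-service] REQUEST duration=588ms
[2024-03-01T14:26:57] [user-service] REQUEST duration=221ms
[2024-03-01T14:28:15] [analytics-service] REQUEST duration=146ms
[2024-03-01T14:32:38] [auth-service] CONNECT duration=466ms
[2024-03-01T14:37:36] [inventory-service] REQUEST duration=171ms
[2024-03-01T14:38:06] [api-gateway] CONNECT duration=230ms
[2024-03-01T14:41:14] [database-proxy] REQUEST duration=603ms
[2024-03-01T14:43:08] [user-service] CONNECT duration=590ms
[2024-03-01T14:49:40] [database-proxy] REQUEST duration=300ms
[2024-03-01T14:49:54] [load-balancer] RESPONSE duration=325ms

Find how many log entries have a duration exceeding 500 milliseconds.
8

To count timeouts:

1. Threshold: 500ms
2. Extract duration from each log entry
3. Count entries where duration > 500
4. Timeout count: 8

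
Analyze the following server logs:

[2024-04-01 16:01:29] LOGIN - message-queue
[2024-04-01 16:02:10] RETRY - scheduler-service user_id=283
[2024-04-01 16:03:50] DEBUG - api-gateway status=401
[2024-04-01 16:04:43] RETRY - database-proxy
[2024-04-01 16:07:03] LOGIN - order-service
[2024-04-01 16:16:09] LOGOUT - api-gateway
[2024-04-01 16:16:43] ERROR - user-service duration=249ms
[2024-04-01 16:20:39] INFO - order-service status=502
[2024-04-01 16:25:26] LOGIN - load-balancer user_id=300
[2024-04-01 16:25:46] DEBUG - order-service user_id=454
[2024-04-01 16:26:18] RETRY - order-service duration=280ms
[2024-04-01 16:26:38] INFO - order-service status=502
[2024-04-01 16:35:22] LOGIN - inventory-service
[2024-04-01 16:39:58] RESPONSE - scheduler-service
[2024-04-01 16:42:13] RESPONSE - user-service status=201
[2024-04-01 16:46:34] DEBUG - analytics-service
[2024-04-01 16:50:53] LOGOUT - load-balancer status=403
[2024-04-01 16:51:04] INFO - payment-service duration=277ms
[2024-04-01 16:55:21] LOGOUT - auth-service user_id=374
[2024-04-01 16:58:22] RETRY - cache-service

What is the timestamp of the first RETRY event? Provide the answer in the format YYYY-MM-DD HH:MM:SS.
2024-04-01 16:02:10

To find the first event:

1. Filter for all RETRY events
2. Sort by timestamp
3. Select the first one
4. Timestamp: 2024-04-01 16:02:10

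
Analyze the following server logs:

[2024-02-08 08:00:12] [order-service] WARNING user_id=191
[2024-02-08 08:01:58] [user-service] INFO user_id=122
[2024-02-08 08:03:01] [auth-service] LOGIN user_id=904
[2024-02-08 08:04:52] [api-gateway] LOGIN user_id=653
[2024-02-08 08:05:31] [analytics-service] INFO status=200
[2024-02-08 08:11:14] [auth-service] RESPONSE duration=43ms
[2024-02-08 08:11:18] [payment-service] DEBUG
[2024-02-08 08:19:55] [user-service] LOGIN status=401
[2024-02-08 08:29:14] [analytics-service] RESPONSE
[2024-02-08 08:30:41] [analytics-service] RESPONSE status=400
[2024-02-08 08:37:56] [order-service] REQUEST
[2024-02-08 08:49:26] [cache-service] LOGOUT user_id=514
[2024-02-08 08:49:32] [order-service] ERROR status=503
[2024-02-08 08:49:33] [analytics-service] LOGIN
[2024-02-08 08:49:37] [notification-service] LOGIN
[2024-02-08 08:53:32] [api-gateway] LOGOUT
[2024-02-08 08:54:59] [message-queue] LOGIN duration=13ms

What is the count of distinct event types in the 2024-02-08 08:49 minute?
3

To count unique event types:

1. Filter events in the minute starting at 2024-02-08 08:49
2. Extract event types from matching entries
3. Count unique types: 3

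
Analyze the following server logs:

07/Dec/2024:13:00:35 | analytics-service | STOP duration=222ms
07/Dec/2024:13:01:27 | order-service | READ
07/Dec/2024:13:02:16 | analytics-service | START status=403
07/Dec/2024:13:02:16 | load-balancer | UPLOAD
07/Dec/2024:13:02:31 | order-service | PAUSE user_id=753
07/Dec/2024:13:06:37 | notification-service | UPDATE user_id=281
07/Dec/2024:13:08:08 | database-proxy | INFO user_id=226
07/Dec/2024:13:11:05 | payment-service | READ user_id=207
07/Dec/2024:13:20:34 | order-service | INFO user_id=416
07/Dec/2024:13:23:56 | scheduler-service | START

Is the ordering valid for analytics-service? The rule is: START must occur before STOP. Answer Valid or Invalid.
Invalid

To validate ordering:

1. Required order: START → STOP
2. Rule: START must occur before STOP
3. Check actual order of events for analytics-service
4. Result: Invalid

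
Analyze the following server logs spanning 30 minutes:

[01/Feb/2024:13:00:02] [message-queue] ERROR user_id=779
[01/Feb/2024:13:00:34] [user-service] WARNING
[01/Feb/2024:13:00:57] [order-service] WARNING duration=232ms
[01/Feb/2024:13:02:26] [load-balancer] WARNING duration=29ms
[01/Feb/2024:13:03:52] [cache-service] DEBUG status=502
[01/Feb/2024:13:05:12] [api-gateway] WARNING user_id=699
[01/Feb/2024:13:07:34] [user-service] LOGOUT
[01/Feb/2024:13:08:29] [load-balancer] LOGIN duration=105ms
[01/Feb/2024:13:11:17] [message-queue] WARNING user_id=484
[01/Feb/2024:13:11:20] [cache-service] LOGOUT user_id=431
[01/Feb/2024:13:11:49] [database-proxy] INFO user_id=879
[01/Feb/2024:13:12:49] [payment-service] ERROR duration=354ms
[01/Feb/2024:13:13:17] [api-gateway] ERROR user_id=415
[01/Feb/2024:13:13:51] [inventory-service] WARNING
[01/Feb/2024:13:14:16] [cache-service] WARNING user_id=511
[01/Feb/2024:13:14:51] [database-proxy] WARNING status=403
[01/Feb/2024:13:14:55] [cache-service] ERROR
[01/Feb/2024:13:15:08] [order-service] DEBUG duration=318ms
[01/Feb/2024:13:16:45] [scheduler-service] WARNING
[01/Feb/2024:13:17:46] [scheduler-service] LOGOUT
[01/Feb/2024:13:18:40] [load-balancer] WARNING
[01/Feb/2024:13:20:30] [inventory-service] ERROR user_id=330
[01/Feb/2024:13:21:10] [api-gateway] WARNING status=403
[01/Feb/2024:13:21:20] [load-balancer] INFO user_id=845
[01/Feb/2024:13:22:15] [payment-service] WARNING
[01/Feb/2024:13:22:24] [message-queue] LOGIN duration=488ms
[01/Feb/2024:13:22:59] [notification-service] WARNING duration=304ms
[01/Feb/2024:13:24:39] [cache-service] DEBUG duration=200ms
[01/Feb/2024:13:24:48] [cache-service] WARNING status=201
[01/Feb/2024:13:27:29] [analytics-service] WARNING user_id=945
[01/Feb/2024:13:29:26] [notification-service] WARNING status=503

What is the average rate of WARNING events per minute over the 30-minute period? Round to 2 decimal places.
0.53

To calculate the rate:

1. Count total WARNING events: 16
2. Total time period: 30 minutes
3. Rate = 16 / 30 = 0.53 events per minute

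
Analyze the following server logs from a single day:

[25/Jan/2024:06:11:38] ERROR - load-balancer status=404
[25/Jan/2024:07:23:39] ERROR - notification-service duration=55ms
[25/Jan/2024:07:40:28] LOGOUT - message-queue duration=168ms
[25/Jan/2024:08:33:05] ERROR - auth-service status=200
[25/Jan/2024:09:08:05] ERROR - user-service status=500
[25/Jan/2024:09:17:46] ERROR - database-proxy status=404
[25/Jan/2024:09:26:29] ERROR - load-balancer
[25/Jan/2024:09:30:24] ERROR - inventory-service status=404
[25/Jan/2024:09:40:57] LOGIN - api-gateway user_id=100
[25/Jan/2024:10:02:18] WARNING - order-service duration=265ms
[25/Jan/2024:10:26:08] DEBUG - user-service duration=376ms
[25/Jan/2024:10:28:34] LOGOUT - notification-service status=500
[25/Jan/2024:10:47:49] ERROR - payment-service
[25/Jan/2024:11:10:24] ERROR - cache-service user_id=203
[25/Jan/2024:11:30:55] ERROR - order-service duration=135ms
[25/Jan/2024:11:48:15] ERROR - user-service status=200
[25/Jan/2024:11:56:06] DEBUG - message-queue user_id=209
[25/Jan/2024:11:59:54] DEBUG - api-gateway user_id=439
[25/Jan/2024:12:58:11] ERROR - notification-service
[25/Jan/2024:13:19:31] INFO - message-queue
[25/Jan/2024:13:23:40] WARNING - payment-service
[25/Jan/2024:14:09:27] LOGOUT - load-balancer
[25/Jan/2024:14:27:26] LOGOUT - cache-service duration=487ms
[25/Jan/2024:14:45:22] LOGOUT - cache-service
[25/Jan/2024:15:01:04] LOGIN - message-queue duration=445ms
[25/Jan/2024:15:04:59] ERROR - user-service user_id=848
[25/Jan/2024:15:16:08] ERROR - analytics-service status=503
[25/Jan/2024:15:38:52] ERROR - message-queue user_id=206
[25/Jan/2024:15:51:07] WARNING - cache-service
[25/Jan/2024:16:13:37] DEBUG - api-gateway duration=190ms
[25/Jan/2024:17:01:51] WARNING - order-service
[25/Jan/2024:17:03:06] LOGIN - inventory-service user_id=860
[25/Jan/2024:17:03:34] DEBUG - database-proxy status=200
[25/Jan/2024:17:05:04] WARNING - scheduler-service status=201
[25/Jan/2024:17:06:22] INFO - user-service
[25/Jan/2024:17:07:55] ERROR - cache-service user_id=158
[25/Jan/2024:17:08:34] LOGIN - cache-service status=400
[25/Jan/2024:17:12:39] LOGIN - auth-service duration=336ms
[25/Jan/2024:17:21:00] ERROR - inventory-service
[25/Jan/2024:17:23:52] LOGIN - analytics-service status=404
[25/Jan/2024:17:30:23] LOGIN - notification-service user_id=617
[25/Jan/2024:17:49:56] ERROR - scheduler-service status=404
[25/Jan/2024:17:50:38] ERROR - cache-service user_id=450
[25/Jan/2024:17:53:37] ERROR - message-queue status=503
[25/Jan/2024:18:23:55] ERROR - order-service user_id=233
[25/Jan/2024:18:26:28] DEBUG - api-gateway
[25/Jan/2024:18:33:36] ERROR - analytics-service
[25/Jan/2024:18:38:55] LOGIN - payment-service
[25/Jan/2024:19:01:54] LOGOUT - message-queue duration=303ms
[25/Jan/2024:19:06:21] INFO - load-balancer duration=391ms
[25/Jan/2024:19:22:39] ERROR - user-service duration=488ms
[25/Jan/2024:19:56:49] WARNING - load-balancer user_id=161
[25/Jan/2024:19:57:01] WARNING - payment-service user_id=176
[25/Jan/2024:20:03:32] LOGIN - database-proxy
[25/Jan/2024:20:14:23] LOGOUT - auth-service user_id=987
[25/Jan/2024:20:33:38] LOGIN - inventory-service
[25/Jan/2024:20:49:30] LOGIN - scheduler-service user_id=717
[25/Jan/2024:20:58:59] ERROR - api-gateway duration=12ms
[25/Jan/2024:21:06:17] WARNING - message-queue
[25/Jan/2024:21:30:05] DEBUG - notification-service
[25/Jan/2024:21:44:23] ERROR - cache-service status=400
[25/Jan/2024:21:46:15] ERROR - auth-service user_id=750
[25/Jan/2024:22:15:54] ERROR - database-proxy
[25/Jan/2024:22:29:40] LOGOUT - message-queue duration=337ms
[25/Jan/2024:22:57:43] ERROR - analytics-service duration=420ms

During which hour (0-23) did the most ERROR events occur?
17

To find the peak hour:

1. Group all ERROR events by hour
2. Count events in each hour
3. Find hour with maximum count
4. Peak hour: 17 (with 5 events)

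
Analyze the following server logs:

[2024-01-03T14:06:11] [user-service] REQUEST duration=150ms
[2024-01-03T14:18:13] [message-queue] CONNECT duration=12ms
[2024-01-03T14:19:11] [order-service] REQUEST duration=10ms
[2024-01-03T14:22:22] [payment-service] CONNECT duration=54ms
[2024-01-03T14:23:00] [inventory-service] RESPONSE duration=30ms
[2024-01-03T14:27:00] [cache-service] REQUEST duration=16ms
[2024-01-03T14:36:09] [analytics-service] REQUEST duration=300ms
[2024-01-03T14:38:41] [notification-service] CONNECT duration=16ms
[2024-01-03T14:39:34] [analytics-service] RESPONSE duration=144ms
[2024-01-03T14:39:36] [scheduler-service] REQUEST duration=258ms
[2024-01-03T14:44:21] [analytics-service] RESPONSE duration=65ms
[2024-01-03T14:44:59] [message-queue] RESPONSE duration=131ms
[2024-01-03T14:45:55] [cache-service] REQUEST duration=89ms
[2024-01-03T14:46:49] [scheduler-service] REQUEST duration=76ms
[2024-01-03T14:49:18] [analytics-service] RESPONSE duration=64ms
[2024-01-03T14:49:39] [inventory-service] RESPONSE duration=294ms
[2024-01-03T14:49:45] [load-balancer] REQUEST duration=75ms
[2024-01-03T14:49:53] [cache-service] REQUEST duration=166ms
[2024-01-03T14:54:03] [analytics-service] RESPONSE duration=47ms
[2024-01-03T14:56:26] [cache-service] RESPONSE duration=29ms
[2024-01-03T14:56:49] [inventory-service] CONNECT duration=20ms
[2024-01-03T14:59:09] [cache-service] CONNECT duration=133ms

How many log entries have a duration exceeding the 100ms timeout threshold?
8

To count timeouts:

1. Threshold: 100ms
2. Extract duration from each log entry
3. Count entries where duration > 100
4. Timeout count: 8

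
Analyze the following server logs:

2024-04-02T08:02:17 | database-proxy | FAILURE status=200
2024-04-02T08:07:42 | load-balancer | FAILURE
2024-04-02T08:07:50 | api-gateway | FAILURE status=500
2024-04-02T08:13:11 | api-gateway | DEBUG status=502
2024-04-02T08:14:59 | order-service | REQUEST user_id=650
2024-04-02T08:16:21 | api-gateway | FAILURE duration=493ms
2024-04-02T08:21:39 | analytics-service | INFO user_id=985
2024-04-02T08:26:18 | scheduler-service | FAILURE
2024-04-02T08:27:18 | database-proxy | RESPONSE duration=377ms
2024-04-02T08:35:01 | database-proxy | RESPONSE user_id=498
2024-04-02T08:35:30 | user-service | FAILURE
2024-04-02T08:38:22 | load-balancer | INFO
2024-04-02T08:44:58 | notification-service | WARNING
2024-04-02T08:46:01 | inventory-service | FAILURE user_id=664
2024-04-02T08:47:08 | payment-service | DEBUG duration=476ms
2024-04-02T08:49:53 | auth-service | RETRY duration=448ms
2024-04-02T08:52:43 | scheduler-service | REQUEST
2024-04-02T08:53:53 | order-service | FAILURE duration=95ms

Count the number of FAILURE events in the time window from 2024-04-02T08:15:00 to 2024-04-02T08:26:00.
1

To count events in the time window:

1. Window boundaries: 2024-04-02T08:15:00 to 2024-04-02T08:26:00
2. Filter for FAILURE events within this window
3. Count matching events: 1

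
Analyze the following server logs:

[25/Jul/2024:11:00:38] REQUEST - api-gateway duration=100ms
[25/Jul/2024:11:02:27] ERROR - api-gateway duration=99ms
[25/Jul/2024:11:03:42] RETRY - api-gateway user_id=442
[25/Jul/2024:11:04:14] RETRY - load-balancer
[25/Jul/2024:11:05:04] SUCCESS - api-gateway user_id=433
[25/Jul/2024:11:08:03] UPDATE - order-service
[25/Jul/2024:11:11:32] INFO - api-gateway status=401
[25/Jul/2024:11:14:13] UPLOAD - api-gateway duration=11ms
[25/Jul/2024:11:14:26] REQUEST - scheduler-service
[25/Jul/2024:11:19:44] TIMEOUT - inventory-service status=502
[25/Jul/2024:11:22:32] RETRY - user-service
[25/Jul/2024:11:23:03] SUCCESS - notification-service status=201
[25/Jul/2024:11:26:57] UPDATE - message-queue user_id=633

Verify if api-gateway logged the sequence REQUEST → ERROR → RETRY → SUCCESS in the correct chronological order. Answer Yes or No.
Yes

To verify sequence order:

1. Find all events in sequence REQUEST → ERROR → RETRY → SUCCESS for api-gateway
2. Extract their timestamps
3. Check if timestamps are in ascending order
4. Result: Yes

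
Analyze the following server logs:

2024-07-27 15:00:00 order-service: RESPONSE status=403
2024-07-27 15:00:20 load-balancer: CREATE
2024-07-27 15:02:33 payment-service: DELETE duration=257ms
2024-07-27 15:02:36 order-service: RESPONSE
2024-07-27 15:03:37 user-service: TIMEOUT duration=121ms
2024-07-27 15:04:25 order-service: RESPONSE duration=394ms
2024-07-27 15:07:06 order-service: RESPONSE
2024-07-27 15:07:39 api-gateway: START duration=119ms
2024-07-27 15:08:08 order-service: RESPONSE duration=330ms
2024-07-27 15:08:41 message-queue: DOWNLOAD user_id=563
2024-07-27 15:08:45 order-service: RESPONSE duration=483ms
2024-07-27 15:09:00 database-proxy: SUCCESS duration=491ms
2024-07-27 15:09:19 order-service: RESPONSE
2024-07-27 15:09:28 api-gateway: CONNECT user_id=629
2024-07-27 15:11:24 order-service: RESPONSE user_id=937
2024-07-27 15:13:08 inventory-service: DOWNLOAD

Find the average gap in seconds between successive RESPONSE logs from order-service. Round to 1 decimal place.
97.7

To calculate average interval:

1. Find all RESPONSE events for order-service in order
2. Calculate time gaps between consecutive events
3. Compute mean of gaps: 684 / 7 = 97.7 seconds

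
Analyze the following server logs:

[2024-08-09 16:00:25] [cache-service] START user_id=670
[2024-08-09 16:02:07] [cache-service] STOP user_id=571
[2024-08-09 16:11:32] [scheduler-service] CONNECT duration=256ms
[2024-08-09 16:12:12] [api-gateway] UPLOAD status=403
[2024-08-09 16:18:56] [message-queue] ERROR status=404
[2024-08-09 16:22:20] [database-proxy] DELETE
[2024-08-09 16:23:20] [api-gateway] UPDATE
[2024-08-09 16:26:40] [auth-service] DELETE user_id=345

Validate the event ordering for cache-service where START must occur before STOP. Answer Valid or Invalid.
Valid

To validate ordering:

1. Required order: START → STOP
2. Rule: START must occur before STOP
3. Check actual order of events for cache-service
4. Result: Valid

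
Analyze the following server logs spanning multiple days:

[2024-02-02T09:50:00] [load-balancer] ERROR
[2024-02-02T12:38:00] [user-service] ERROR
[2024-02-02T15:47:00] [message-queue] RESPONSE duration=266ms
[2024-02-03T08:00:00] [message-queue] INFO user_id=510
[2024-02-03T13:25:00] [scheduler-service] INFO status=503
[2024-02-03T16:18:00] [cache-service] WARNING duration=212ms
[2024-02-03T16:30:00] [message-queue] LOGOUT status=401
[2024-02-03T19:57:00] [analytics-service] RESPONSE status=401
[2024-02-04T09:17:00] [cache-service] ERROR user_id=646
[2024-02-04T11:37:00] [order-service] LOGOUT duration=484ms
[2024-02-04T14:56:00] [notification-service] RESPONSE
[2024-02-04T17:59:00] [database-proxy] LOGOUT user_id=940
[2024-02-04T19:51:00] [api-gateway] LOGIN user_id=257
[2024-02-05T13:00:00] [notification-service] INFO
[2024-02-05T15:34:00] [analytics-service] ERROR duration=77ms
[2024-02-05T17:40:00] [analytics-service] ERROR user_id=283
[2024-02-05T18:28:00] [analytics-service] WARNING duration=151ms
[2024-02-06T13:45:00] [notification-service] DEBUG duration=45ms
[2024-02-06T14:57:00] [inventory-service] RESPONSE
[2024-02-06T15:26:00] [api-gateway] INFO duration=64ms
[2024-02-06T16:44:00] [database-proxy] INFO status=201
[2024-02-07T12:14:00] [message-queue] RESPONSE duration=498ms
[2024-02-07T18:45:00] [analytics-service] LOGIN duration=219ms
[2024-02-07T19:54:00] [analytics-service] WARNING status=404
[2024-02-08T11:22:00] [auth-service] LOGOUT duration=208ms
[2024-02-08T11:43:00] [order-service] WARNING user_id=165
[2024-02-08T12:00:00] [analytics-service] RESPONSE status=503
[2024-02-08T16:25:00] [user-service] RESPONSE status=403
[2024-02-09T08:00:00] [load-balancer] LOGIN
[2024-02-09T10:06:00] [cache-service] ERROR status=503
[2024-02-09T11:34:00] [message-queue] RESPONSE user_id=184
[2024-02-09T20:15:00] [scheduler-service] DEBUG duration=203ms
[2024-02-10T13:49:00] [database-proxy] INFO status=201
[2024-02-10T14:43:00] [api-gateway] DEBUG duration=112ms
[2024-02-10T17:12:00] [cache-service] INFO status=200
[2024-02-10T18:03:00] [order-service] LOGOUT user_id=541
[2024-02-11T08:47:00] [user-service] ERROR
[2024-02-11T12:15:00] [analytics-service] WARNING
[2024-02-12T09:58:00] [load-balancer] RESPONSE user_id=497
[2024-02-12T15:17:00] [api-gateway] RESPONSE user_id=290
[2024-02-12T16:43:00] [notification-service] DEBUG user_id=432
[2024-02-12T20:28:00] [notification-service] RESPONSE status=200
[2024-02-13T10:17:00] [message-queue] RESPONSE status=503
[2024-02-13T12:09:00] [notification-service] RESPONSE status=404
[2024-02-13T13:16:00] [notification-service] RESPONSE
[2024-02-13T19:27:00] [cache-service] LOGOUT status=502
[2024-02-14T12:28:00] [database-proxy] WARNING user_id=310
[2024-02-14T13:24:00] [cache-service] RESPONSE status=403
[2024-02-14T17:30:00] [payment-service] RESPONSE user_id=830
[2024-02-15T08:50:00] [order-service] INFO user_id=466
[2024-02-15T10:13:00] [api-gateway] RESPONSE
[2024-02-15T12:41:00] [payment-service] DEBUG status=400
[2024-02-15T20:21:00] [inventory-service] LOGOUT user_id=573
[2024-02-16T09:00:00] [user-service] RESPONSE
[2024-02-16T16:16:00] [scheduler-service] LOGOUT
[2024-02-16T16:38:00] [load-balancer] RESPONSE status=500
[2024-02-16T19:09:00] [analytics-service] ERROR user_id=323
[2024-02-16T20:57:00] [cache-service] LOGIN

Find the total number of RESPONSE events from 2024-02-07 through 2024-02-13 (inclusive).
10

To filter by date range:

1. Date range: 2024-02-07 through 2024-02-13, both dates inclusive
2. Filter for RESPONSE events whose date falls in this range
3. Count matching events: 10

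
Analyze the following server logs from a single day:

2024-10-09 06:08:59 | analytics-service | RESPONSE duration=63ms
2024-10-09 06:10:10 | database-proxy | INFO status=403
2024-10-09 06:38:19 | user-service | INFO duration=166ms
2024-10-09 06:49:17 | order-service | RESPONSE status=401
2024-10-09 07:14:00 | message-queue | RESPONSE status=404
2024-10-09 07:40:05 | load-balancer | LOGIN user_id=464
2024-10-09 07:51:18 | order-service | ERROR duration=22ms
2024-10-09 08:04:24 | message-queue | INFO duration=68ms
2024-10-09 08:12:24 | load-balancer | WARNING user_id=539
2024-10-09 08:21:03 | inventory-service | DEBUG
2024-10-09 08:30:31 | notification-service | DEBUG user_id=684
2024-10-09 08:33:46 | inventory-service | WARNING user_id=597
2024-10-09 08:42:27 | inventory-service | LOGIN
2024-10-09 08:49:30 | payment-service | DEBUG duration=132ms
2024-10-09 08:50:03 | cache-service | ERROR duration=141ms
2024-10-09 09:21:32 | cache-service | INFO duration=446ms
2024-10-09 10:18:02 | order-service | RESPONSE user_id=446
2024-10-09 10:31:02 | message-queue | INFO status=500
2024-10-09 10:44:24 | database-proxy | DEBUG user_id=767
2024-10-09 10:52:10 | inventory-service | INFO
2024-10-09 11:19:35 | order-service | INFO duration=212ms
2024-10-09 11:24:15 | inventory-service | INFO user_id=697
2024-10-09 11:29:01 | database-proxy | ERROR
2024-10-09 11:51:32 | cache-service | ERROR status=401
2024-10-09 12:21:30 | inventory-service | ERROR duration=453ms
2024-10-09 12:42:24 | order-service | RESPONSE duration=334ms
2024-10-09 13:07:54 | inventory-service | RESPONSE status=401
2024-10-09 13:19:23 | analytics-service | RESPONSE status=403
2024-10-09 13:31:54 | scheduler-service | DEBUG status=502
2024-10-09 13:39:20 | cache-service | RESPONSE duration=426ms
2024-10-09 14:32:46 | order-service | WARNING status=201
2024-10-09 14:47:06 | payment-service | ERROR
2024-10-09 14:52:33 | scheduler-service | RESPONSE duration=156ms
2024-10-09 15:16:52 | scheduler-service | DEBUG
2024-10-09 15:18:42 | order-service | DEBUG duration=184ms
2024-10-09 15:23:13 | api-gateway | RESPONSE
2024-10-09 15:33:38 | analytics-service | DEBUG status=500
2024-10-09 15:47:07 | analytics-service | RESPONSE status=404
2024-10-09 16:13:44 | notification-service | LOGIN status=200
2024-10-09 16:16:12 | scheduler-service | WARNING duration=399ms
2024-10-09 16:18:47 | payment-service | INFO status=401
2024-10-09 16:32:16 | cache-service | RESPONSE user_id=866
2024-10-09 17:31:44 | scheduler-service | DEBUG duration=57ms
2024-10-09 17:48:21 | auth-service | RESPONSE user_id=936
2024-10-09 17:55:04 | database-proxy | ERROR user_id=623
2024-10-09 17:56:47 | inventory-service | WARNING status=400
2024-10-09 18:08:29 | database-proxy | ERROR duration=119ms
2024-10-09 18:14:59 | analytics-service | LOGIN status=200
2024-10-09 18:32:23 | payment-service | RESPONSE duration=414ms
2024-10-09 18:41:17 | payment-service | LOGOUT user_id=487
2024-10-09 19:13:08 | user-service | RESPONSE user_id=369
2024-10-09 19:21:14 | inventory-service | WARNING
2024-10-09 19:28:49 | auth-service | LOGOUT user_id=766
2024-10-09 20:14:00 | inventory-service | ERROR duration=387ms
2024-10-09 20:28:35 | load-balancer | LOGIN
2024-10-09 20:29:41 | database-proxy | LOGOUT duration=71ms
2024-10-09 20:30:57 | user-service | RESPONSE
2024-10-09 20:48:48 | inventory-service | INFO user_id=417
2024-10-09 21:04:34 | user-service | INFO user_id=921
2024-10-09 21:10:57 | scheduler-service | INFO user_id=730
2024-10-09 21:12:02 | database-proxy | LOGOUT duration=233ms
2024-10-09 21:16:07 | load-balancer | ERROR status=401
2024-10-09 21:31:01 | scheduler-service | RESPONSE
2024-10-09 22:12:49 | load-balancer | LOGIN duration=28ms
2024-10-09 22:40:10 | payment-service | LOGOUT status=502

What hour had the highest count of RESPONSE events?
13

To find the peak hour:

1. Group all RESPONSE events by hour
2. Count events in each hour
3. Find hour with maximum count
4. Peak hour: 13 (with 3 events)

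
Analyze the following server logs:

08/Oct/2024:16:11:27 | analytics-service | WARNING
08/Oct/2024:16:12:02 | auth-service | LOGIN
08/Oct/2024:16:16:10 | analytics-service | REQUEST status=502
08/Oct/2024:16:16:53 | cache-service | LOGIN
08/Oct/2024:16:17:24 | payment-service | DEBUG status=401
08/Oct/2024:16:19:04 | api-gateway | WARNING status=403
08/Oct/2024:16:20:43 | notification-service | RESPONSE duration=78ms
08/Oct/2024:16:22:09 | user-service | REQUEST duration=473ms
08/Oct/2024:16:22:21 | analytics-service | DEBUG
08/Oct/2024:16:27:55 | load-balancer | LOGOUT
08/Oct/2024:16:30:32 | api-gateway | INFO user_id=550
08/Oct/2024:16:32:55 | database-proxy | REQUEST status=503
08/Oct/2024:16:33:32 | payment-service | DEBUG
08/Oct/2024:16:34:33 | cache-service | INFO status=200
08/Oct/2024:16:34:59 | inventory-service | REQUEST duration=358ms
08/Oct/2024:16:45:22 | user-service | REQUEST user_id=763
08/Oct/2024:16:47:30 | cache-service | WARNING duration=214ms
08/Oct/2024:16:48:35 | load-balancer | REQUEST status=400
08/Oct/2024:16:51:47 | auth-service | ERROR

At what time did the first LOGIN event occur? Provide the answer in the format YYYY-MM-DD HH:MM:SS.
2024-10-08 16:12:02

To find the first event:

1. Filter for all LOGIN events
2. Sort by timestamp
3. Select the first one
4. Timestamp: 2024-10-08 16:12:02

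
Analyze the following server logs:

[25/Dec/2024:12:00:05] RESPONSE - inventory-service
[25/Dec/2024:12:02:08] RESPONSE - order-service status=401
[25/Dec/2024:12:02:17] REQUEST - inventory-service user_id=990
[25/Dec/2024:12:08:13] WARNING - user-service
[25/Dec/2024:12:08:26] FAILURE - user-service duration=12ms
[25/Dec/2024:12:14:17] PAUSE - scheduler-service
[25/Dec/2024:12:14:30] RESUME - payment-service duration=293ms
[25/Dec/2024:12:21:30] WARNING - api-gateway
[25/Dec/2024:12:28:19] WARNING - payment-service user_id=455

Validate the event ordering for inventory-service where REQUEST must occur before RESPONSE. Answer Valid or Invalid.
Invalid

To validate ordering:

1. Required order: REQUEST → RESPONSE
2. Rule: REQUEST must occur before RESPONSE
3. Check actual order of events for inventory-service
4. Result: Invalid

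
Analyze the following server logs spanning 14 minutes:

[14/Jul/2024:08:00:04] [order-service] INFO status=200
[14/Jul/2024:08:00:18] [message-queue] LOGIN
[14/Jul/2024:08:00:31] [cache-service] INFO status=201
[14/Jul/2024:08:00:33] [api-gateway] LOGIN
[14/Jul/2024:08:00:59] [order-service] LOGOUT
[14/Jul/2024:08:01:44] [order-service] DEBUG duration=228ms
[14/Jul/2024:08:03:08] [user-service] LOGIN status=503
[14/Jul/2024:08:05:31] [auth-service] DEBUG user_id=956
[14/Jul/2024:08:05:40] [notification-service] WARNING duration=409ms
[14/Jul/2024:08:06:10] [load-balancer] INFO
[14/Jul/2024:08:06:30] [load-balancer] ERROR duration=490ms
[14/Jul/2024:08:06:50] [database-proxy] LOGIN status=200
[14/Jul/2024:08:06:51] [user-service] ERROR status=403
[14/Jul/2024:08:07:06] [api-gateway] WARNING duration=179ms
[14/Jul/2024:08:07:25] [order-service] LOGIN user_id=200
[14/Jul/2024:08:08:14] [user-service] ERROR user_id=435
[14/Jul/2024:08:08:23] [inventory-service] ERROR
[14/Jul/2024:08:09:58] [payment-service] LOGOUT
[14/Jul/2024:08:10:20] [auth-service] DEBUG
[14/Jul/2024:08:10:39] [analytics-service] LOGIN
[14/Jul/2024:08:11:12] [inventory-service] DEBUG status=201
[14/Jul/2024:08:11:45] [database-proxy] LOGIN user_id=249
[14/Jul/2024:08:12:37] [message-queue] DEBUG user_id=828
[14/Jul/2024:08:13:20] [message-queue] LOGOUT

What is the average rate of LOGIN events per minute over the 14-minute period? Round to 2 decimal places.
0.5

To calculate the rate:

1. Count total LOGIN events: 7
2. Total time period: 14 minutes
3. Rate = 7 / 14 = 0.5 events per minute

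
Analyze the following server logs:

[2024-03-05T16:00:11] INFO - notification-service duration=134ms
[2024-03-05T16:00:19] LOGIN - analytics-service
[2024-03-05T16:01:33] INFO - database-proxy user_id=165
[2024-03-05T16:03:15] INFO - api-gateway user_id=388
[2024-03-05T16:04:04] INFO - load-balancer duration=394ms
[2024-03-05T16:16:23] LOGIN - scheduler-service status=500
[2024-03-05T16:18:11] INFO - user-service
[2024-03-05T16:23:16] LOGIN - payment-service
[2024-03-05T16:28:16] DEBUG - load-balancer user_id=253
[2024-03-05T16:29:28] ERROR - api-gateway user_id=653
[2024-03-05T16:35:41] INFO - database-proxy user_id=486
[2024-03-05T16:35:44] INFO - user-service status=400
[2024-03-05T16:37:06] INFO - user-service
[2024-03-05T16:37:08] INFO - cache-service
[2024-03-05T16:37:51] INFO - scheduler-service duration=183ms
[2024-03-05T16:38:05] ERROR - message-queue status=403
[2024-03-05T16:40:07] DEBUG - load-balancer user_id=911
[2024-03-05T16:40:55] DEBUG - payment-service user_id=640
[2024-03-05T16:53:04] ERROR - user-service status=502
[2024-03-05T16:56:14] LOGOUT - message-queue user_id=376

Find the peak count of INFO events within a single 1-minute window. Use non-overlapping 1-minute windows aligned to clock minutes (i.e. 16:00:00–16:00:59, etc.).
3

To find the burst window:

1. Divide the log period into non-overlapping 1-minute windows starting at 16:00
2. Count INFO events in each window
3. Find the window with maximum count
4. Maximum events in a window: 3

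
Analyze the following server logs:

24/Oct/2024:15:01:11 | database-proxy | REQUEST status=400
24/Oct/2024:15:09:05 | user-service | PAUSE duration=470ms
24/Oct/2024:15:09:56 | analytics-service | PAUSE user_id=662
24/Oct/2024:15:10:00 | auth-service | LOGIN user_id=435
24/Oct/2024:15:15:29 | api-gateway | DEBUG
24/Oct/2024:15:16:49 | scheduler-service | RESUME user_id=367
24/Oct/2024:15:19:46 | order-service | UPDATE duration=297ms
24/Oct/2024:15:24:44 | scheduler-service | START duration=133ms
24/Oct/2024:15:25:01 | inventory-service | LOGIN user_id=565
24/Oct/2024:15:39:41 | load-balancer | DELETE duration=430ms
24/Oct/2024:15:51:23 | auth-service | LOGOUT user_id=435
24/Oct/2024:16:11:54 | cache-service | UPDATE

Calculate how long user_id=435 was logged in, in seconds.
2483

To calculate session duration:

1. Find LOGIN event for user_id=435: 24/Oct/2024:15:10:00
2. Find LOGOUT event for user_id=435: 24/Oct/2024:15:51:23
3. Session duration: 24/Oct/2024:15:51:23 - 24/Oct/2024:15:10:00 = 2483 seconds (41 minutes)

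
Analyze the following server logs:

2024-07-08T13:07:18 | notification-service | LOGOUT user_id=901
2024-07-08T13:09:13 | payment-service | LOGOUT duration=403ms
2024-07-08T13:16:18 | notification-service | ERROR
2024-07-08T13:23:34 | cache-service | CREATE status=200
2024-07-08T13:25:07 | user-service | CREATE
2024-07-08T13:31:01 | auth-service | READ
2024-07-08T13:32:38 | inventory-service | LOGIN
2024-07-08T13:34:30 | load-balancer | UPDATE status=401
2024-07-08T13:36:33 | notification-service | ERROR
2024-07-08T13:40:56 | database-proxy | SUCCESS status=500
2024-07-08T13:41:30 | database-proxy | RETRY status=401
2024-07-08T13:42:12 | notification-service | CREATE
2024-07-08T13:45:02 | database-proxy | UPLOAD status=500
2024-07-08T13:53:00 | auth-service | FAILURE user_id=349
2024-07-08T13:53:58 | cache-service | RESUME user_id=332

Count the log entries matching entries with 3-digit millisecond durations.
1

To find matching entries:

1. Pattern to match: entries with 3-digit millisecond durations
2. Scan each log entry for the pattern
3. Count matches: 1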